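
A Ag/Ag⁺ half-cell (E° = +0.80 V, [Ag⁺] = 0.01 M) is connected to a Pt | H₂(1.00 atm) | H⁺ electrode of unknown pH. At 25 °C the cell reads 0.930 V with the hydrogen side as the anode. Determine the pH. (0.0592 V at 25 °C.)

pH = 4.20

E°_cell = 0.80 V and n = 2.
log Q = n(E° − E)/0.0592 = 2×(0.80 − 0.930)/0.0592 = -4.392.
With Q = [H⁺]^2 / ([Ag⁺]^2·P(H₂)), solving for [H⁺] gives log[H⁺] = -4.196, so pH = 4.20.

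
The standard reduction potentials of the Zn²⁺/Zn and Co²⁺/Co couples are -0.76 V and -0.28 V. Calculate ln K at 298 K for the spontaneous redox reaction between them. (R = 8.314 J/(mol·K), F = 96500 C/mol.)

E°_cell = -0.28 − (-0.76) = 0.48 V, with n = 2 electrons transferred.
At equilibrium E = 0, so the Nernst equation gives ln K = nFE°/RT = (2)(96500)(0.48)/((8.314)(298)) = 37.39.

ln K = 37.4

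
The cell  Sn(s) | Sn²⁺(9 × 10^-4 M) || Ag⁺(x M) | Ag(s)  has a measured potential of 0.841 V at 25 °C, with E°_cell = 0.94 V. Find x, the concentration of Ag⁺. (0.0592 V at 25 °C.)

6.4 × 10^-4 M

From the Nernst equation, log Q = n(E° − E)/0.0592 = 2(0.94 − 0.841)/0.0592 = 3.345, so Q = 2210.
With Q = [Sn²⁺]/[Ag⁺]^2 and the known concentrations, [Ag⁺]^2 in the denominator gives [Ag⁺] = 6.4 × 10^-4 M.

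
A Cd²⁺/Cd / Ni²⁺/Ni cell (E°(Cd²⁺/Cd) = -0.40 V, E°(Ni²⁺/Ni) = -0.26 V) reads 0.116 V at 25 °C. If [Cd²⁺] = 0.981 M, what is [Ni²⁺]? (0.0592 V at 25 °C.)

0.15 M

From the Nernst equation, log Q = n(E° − E)/0.0592 = 2(0.14 − 0.116)/0.0592 = 0.811, so Q = 6.47.
With Q = [Cd²⁺]/[Ni²⁺] and the known concentrations, [Ni²⁺] in the denominator gives [Ni²⁺] = 0.15 M.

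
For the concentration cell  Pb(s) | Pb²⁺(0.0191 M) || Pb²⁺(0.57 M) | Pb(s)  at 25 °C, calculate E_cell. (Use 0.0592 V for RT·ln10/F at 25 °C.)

Both half-cells are Pb²⁺/Pb, so E°_cell = 0. The concentrated side is the cathode; the cell reaction moves Pb²⁺ from high to low concentration with n = 2.
Q = [Pb²⁺]_dilute/[Pb²⁺]_conc = 0.0191/0.57 = 0.0335.
E = 0 − (0.0592/2) log Q = −(0.0592/2)(-1.475) = 0.0437 V.

0.044 V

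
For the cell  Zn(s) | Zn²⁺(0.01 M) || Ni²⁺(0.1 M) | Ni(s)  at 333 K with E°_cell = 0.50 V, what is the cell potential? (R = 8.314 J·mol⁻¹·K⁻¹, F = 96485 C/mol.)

0.533 V

Balancing electrons gives n = 2; the reaction quotient is Q = [Zn²⁺]/[Ni²⁺] = 0.100.
E = E° − (RT/nF) ln Q = 0.50 − (8.314×333)/(2×96485) × (-2.303) = 0.500 + 0.033 = 0.533 V.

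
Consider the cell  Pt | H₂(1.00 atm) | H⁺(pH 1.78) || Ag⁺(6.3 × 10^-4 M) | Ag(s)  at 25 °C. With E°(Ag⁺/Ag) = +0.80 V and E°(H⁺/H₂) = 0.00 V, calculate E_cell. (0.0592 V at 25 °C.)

0.72 V

The Ag⁺/Ag couple is the cathode, so E°_cell = 0.80 V; n = 2.
[H⁺] = 10^(−1.78) = 0.017 M, and Q = [H⁺]^2 / ([Ag⁺]^2·P(H₂)) = 694.
E = E° − (0.0592/2) log Q = 0.80 − (0.0592/2)(2.841) = 0.716 V.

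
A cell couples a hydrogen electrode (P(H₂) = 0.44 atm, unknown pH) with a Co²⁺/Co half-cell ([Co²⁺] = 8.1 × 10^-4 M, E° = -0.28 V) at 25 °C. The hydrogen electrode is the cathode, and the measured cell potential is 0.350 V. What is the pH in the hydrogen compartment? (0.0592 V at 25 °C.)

E°_cell = 0.28 V and n = 2.
log Q = n(E° − E)/0.0592 = 2×(0.28 − 0.350)/0.0592 = -2.365.
With Q = [Co²⁺]·P(H₂) / [H⁺]^2, solving for [H⁺] gives log[H⁺] = -0.542, so pH = 0.54.

pH = 0.54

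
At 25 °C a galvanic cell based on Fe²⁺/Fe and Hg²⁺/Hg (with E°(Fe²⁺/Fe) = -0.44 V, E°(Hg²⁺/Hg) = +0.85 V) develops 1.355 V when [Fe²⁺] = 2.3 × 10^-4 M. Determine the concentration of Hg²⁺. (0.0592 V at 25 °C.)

From the Nernst equation, log Q = n(E° − E)/0.0592 = 2(1.29 − 1.355)/0.0592 = -2.196, so Q = 0.00637.
With Q = [Fe²⁺]/[Hg²⁺] and the known concentrations, [Hg²⁺] in the denominator gives [Hg²⁺] = 0.036 M.

0.036 M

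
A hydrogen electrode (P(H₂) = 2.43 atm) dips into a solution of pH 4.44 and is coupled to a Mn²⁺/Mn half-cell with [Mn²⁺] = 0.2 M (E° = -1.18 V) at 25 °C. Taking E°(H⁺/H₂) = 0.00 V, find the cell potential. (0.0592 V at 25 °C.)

The hydrogen couple is the cathode, so E°_cell = 1.18 V; n = 2.
[H⁺] = 10^(−4.44) = 3.6 × 10^-5 M, and Q = [Mn²⁺]·P(H₂) / [H⁺]^2 = 3.69 × 10^8.
E = E° − (0.0592/2) log Q = 1.18 − (0.0592/2)(8.567) = 0.926 V.

0.93 V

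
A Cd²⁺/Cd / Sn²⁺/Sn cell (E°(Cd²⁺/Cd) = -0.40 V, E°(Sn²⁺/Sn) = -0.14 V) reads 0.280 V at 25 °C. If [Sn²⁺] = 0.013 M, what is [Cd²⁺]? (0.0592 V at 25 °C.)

0.0027 M

From the Nernst equation, log Q = n(E° − E)/0.0592 = 2(0.26 − 0.280)/0.0592 = -0.676, so Q = 0.211.
With Q = [Cd²⁺]/[Sn²⁺] and the known concentrations, [Cd²⁺] in the numerator gives [Cd²⁺] = 0.0027 M.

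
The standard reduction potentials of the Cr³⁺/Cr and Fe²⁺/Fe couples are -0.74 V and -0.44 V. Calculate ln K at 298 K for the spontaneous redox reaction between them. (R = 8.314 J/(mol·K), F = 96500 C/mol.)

ln K = 70.1

E°_cell = -0.44 − (-0.74) = 0.30 V, with n = 6 electrons transferred.
At equilibrium E = 0, so the Nernst equation gives ln K = nFE°/RT = (6)(96500)(0.30)/((8.314)(298)) = 70.11.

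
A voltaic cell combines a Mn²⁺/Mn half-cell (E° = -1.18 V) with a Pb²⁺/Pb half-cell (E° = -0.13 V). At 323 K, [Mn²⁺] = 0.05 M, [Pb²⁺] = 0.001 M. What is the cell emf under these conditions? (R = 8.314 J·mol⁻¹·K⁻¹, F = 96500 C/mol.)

0.996 V

The Pb²⁺/Pb couple has the higher reduction potential and acts as the cathode, so E°_cell = -0.13 − (-1.18) = 1.05 V.
Balancing electrons gives n = 2; the reaction quotient is Q = [Mn²⁺]/[Pb²⁺] = 50.0.
E = E° − (RT/nF) ln Q = 1.05 − (8.314×323)/(2×96500) × (3.912) = 1.050 − 0.054 = 0.996 V.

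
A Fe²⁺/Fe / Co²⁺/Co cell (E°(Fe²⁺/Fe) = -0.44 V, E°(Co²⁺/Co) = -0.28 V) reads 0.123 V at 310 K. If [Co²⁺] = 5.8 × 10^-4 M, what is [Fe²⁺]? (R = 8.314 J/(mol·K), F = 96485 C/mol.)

From the Nernst equation, ln Q = nF(E° − E)/RT = 2×96485×(0.16 − 0.123)/(8.314×310) = 2.770, so Q = 16.0.
With Q = [Fe²⁺]/[Co²⁺] and the known concentrations, [Fe²⁺] in the numerator gives [Fe²⁺] = 0.0093 M.

0.0093 M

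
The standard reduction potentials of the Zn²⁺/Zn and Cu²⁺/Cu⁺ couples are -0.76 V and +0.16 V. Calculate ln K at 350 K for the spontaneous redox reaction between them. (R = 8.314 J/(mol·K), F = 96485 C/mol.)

ln K = 61.0

E°_cell = +0.16 − (-0.76) = 0.92 V, with n = 2 electrons transferred.
At equilibrium E = 0, so the Nernst equation gives ln K = nFE°/RT = (2)(96485)(0.92)/((8.314)(350)) = 61.01.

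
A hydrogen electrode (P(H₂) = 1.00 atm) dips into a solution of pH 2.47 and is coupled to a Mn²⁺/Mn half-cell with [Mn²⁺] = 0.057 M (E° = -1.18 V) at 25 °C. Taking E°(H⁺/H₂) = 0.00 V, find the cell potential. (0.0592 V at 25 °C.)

The hydrogen couple is the cathode, so E°_cell = 1.18 V; n = 2.
[H⁺] = 10^(−2.47) = 0.0034 M, and Q = [Mn²⁺]·P(H₂) / [H⁺]^2 = 4960.
E = E° − (0.0592/2) log Q = 1.18 − (0.0592/2)(3.696) = 1.071 V.

1.07 V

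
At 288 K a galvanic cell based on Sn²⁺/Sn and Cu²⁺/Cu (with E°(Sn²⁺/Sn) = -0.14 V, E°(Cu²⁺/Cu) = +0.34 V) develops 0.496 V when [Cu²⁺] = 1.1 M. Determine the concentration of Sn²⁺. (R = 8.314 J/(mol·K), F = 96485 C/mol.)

0.3 M

From the Nernst equation, ln Q = nF(E° − E)/RT = 2×96485×(0.48 − 0.496)/(8.314×288) = -1.289, so Q = 0.275.
With Q = [Sn²⁺]/[Cu²⁺] and the known concentrations, [Sn²⁺] in the numerator gives [Sn²⁺] = 0.3 M.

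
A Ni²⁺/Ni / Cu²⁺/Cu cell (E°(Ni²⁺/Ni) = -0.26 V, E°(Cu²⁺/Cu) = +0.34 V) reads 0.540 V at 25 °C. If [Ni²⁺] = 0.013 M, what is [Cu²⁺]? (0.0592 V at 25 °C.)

From the Nernst equation, log Q = n(E° − E)/0.0592 = 2(0.60 − 0.540)/0.0592 = 2.027, so Q = 106.
With Q = [Ni²⁺]/[Cu²⁺] and the known concentrations, [Cu²⁺] in the denominator gives [Cu²⁺] = 1.2 × 10^-4 M.

1.2 × 10^-4 M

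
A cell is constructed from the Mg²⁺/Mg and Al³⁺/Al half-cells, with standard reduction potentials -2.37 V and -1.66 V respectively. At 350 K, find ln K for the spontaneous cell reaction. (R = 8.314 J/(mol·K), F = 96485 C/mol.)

ln K = 141.3

E°_cell = -1.66 − (-2.37) = 0.71 V, with n = 6 electrons transferred.
At equilibrium E = 0, so the Nernst equation gives ln K = nFE°/RT = (6)(96485)(0.71)/((8.314)(350)) = 141.25.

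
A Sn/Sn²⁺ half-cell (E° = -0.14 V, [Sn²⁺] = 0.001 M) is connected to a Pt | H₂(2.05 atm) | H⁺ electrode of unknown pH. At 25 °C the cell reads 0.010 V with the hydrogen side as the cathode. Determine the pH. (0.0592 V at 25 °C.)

E°_cell = 0.14 V and n = 2.
log Q = n(E° − E)/0.0592 = 2×(0.14 − 0.010)/0.0592 = 4.392.
With Q = [Sn²⁺]·P(H₂) / [H⁺]^2, solving for [H⁺] gives log[H⁺] = -3.540, so pH = 3.54.

pH = 3.54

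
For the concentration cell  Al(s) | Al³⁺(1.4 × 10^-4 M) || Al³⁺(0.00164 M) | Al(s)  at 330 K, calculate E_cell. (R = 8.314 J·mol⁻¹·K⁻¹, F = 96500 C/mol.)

Both half-cells are Al³⁺/Al, so E°_cell = 0. The concentrated side is the cathode; the cell reaction moves Al³⁺ from high to low concentration with n = 3.
Q = [Al³⁺]_dilute/[Al³⁺]_conc = 1.4 × 10^-4/0.00164 = 0.0854.
E = 0 − (RT/nF) ln Q = −((8.314×330)/(3×96500))(-2.461) = 0.0233 V.

0.023 V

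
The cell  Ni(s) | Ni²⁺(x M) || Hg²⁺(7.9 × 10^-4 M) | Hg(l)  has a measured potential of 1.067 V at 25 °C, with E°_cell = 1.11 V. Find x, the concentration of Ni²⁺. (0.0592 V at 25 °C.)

0.022 M

From the Nernst equation, log Q = n(E° − E)/0.0592 = 2(1.11 − 1.067)/0.0592 = 1.453, so Q = 28.4.
With Q = [Ni²⁺]/[Hg²⁺] and the known concentrations, [Ni²⁺] in the numerator gives [Ni²⁺] = 0.022 M.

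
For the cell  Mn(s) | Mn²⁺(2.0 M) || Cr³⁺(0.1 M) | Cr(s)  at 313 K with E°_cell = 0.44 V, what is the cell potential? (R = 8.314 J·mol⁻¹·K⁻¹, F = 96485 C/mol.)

Balancing electrons gives n = 6; the reaction quotient is Q = [Mn²⁺]^3/[Cr³⁺]^2 = 800.
E = E° − (RT/nF) ln Q = 0.44 − (8.314×313)/(6×96485) × (6.685) = 0.440 − 0.030 = 0.410 V.

0.410 V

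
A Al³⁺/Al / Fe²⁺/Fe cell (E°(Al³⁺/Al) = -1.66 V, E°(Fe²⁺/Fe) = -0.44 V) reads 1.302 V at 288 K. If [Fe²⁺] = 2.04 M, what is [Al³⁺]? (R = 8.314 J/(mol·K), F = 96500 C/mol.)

1.4 × 10^-4 M

From the Nernst equation, ln Q = nF(E° − E)/RT = 6×96500×(1.22 − 1.302)/(8.314×288) = -19.829, so Q = 2.45 × 10^-9.
With Q = [Al³⁺]^2/[Fe²⁺]^3 and the known concentrations, [Al³⁺]^2 in the numerator gives [Al³⁺] = 1.4 × 10^-4 M.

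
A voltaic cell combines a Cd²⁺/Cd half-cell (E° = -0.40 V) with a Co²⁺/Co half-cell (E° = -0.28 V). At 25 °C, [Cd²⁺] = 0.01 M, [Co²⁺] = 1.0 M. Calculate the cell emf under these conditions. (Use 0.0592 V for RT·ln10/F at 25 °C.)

0.179 V

The Co²⁺/Co couple has the higher reduction potential and acts as the cathode, so E°_cell = -0.28 − (-0.40) = 0.12 V.
Balancing electrons gives n = 2; the reaction quotient is Q = [Cd²⁺]/[Co²⁺] = 0.0100.
At 25 °C, E = E° − (0.0592/n) log Q = 0.12 − (0.0592/2)(-2.000) = 0.120 + 0.059 = 0.179 V.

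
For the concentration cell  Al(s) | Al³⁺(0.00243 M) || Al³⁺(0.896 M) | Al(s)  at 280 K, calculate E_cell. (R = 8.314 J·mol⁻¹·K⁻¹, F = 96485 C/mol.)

Both half-cells are Al³⁺/Al, so E°_cell = 0. The concentrated side is the cathode; the cell reaction moves Al³⁺ from high to low concentration with n = 3.
Q = [Al³⁺]_dilute/[Al³⁺]_conc = 0.00243/0.896 = 0.00271.
E = 0 − (RT/nF) ln Q = −((8.314×280)/(3×96485))(-5.910) = 0.0475 V.

0.048 V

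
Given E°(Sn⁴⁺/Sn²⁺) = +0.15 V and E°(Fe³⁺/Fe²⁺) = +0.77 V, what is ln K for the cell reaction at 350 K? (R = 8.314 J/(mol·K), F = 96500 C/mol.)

ln K = 41.1

E°_cell = +0.77 − (+0.15) = 0.62 V, with n = 2 electrons transferred.
At equilibrium E = 0, so the Nernst equation gives ln K = nFE°/RT = (2)(96500)(0.62)/((8.314)(350)) = 41.12.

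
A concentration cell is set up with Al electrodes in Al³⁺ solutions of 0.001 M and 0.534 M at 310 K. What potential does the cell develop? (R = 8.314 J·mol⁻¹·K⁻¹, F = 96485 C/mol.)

Both half-cells are Al³⁺/Al, so E°_cell = 0. The concentrated side is the cathode; the cell reaction moves Al³⁺ from high to low concentration with n = 3.
Q = [Al³⁺]_dilute/[Al³⁺]_conc = 0.001/0.534 = 0.00187.
E = 0 − (RT/nF) ln Q = −((8.314×310)/(3×96485))(-6.280) = 0.0559 V.

0.056 V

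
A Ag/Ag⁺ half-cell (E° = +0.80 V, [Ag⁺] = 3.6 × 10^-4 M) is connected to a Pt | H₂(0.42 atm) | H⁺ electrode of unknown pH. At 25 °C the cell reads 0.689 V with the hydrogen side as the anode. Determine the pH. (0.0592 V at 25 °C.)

pH = 1.76

E°_cell = 0.80 V and n = 2.
log Q = n(E° − E)/0.0592 = 2×(0.80 − 0.689)/0.0592 = 3.750.
With Q = [H⁺]^2 / ([Ag⁺]^2·P(H₂)), solving for [H⁺] gives log[H⁺] = -1.757, so pH = 1.76.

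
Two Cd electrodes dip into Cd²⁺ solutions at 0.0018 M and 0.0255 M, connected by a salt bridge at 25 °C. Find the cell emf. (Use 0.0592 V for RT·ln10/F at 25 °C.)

0.034 V

Both half-cells are Cd²⁺/Cd, so E°_cell = 0. The concentrated side is the cathode; the cell reaction moves Cd²⁺ from high to low concentration with n = 2.
Q = [Cd²⁺]_dilute/[Cd²⁺]_conc = 0.0018/0.0255 = 0.0706.
E = 0 − (0.0592/2) log Q = −(0.0592/2)(-1.151) = 0.0341 V.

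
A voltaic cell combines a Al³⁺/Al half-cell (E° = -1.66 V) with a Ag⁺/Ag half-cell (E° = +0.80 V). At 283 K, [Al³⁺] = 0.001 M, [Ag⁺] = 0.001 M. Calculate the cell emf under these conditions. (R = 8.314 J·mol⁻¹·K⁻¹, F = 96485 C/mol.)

The Ag⁺/Ag couple has the higher reduction potential and acts as the cathode, so E°_cell = +0.80 − (-1.66) = 2.46 V.
Balancing electrons gives n = 3; the reaction quotient is Q = [Al³⁺]/[Ag⁺]^3 = 1 × 10^6.
E = E° − (RT/nF) ln Q = 2.46 − (8.314×283)/(3×96485) × (13.816) = 2.460 − 0.112 = 2.348 V.

2.35 V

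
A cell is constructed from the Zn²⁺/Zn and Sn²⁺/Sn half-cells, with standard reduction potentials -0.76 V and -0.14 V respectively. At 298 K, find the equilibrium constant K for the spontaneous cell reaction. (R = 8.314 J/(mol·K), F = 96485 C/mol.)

9.4 × 10^20

E°_cell = -0.14 − (-0.76) = 0.62 V, with n = 2 electrons transferred.
At equilibrium E = 0, so the Nernst equation gives ln K = nFE°/RT = (2)(96485)(0.62)/((8.314)(298)) = 48.29.
K = e^48.29 = 9.4 × 10^20.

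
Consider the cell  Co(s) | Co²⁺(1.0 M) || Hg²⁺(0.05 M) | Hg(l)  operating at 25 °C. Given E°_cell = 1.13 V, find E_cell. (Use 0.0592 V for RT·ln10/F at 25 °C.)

1.09 V

Balancing electrons gives n = 2; the reaction quotient is Q = [Co²⁺]/[Hg²⁺] = 20.0.
At 25 °C, E = E° − (0.0592/n) log Q = 1.13 − (0.0592/2)(1.301) = 1.130 − 0.039 = 1.091 V.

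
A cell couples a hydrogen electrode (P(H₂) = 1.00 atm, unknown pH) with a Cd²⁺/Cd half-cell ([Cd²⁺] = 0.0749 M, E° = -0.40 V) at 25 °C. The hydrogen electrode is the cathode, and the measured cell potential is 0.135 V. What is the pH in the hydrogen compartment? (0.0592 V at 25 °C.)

pH = 5.04

E°_cell = 0.40 V and n = 2.
log Q = n(E° − E)/0.0592 = 2×(0.40 − 0.135)/0.0592 = 8.953.
With Q = [Cd²⁺]·P(H₂) / [H⁺]^2, solving for [H⁺] gives log[H⁺] = -5.039, so pH = 5.04.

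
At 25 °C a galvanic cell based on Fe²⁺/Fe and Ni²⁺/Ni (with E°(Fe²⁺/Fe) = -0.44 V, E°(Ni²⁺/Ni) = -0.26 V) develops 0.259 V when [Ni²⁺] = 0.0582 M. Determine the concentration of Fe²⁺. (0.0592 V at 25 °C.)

1.2 × 10^-4 M

From the Nernst equation, log Q = n(E° − E)/0.0592 = 2(0.18 − 0.259)/0.0592 = -2.669, so Q = 0.00214.
With Q = [Fe²⁺]/[Ni²⁺] and the known concentrations, [Fe²⁺] in the numerator gives [Fe²⁺] = 1.2 × 10^-4 M.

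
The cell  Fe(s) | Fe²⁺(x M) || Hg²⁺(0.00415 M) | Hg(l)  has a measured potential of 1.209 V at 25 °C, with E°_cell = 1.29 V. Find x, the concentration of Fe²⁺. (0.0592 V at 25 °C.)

2.3 M

From the Nernst equation, log Q = n(E° − E)/0.0592 = 2(1.29 − 1.209)/0.0592 = 2.736, so Q = 545.
With Q = [Fe²⁺]/[Hg²⁺] and the known concentrations, [Fe²⁺] in the numerator gives [Fe²⁺] = 2.3 M.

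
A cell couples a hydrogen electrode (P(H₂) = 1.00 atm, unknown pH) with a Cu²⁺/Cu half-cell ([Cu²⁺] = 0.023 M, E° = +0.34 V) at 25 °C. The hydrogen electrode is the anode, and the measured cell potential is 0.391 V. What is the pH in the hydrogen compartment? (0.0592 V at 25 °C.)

E°_cell = 0.34 V and n = 2.
log Q = n(E° − E)/0.0592 = 2×(0.34 − 0.391)/0.0592 = -1.723.
With Q = [H⁺]^2 / ([Cu²⁺]·P(H₂)), solving for [H⁺] gives log[H⁺] = -1.681, so pH = 1.68.

pH = 1.68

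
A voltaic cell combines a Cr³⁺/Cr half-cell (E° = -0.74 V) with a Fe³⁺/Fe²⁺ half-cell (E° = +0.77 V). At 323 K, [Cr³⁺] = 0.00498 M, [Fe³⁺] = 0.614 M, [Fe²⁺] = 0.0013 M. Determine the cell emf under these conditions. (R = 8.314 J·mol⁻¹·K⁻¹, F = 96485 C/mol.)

The Fe³⁺/Fe²⁺ couple has the higher reduction potential and acts as the cathode, so E°_cell = +0.77 − (-0.74) = 1.51 V.
Balancing electrons gives n = 3; the reaction quotient is Q = [Cr³⁺]·[Fe²⁺]^3/[Fe³⁺]^3 = 4.73 × 10^-11.
E = E° − (RT/nF) ln Q = 1.51 − (8.314×323)/(3×96485) × (-23.775) = 1.510 + 0.221 = 1.731 V.

1.73 V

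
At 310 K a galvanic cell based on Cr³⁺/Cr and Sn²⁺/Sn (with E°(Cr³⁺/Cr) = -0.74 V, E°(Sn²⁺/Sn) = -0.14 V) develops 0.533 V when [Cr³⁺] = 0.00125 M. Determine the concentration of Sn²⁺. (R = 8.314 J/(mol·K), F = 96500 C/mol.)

7.7 × 10^-5 M

From the Nernst equation, ln Q = nF(E° − E)/RT = 6×96500×(0.60 − 0.533)/(8.314×310) = 15.052, so Q = 3.44 × 10^6.
With Q = [Cr³⁺]^2/[Sn²⁺]^3 and the known concentrations, [Sn²⁺]^3 in the denominator gives [Sn²⁺] = 7.7 × 10^-5 M.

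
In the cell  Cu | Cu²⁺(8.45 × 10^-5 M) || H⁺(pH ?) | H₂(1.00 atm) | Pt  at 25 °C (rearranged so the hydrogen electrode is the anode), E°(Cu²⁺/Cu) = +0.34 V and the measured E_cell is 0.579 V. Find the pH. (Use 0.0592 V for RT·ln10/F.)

E°_cell = 0.34 V and n = 2.
log Q = n(E° − E)/0.0592 = 2×(0.34 − 0.579)/0.0592 = -8.074.
With Q = [H⁺]^2 / ([Cu²⁺]·P(H₂)), solving for [H⁺] gives log[H⁺] = -6.074, so pH = 6.07.

pH = 6.07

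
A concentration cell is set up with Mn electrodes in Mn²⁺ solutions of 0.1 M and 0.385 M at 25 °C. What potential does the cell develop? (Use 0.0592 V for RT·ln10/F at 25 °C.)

Both half-cells are Mn²⁺/Mn, so E°_cell = 0. The concentrated side is the cathode; the cell reaction moves Mn²⁺ from high to low concentration with n = 2.
Q = [Mn²⁺]_dilute/[Mn²⁺]_conc = 0.1/0.385 = 0.260.
E = 0 − (0.0592/2) log Q = −(0.0592/2)(-0.585) = 0.0173 V.

0.017 V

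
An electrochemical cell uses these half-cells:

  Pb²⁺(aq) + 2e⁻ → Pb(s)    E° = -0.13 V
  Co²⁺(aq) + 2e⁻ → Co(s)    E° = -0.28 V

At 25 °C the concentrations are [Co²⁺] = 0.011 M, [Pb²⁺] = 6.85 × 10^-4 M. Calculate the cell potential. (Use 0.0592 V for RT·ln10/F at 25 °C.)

The Pb²⁺/Pb couple has the higher reduction potential and acts as the cathode, so E°_cell = -0.13 − (-0.28) = 0.15 V.
Balancing electrons gives n = 2; the reaction quotient is Q = [Co²⁺]/[Pb²⁺] = 16.1.
At 25 °C, E = E° − (0.0592/n) log Q = 0.15 − (0.0592/2)(1.206) = 0.150 − 0.036 = 0.114 V.

0.114 V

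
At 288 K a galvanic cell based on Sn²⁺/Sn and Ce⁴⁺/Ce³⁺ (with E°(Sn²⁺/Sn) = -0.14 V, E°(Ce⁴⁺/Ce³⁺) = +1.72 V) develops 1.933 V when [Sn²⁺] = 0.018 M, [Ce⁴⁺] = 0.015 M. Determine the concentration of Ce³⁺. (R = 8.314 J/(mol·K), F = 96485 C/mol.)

From the Nernst equation, ln Q = nF(E° − E)/RT = 2×96485×(1.86 − 1.933)/(8.314×288) = -5.883, so Q = 0.00279.
With Q = [Sn²⁺]·[Ce³⁺]^2/[Ce⁴⁺]^2 and the known concentrations, [Ce³⁺]^2 in the numerator gives [Ce³⁺] = 0.0059 M.

0.0059 M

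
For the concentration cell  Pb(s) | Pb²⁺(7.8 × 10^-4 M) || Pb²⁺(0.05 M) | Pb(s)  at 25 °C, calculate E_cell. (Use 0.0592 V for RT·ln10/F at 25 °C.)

0.053 V

Both half-cells are Pb²⁺/Pb, so E°_cell = 0. The concentrated side is the cathode; the cell reaction moves Pb²⁺ from high to low concentration with n = 2.
Q = [Pb²⁺]_dilute/[Pb²⁺]_conc = 7.8 × 10^-4/0.05 = 0.0156.
E = 0 − (0.0592/2) log Q = −(0.0592/2)(-1.807) = 0.0535 V.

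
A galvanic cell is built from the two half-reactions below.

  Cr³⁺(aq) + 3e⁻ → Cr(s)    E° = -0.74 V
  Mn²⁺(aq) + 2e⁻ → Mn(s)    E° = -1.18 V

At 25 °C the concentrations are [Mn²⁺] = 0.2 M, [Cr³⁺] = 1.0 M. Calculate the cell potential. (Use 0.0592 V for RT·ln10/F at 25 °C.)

The Cr³⁺/Cr couple has the higher reduction potential and acts as the cathode, so E°_cell = -0.74 − (-1.18) = 0.44 V.
Balancing electrons gives n = 6; the reaction quotient is Q = [Mn²⁺]^3/[Cr³⁺]^2 = 0.00800.
At 25 °C, E = E° − (0.0592/n) log Q = 0.44 − (0.0592/6)(-2.097) = 0.440 + 0.021 = 0.461 V.

0.461 V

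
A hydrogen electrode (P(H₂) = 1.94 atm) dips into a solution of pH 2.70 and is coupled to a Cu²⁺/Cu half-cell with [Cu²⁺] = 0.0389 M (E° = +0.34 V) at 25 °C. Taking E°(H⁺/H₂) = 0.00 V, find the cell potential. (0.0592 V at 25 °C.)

0.47 V

The Cu²⁺/Cu couple is the cathode, so E°_cell = 0.34 V; n = 2.
[H⁺] = 10^(−2.70) = 0.0020 M, and Q = [H⁺]^2 / ([Cu²⁺]·P(H₂)) = 5.28 × 10^-5.
E = E° − (0.0592/2) log Q = 0.34 − (0.0592/2)(-4.278) = 0.467 V.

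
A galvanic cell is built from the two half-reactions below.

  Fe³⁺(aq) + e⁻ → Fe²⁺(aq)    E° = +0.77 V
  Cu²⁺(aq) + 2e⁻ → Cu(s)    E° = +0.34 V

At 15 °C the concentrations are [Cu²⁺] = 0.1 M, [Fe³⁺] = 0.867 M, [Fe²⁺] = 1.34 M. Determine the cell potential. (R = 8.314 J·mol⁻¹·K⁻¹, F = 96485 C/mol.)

0.448 V

The Fe³⁺/Fe²⁺ couple has the higher reduction potential and acts as the cathode, so E°_cell = +0.77 − (+0.34) = 0.43 V.
Balancing electrons gives n = 2; the reaction quotient is Q = [Cu²⁺]·[Fe²⁺]^2/[Fe³⁺]^2 = 0.239.
E = E° − (RT/nF) ln Q = 0.43 − (8.314×288)/(2×96485) × (-1.432) = 0.430 + 0.018 = 0.448 V.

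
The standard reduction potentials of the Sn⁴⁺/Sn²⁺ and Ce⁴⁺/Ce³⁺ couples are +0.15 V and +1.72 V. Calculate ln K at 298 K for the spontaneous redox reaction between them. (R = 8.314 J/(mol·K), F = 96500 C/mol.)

ln K = 122.3

E°_cell = +1.72 − (+0.15) = 1.57 V, with n = 2 electrons transferred.
At equilibrium E = 0, so the Nernst equation gives ln K = nFE°/RT = (2)(96500)(1.57)/((8.314)(298)) = 122.30.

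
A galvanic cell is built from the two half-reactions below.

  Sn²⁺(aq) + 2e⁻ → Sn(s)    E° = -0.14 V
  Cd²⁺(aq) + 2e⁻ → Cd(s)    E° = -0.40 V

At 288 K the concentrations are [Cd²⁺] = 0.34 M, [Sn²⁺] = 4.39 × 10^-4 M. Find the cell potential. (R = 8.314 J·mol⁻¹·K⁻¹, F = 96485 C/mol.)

The Sn²⁺/Sn couple has the higher reduction potential and acts as the cathode, so E°_cell = -0.14 − (-0.40) = 0.26 V.
Balancing electrons gives n = 2; the reaction quotient is Q = [Cd²⁺]/[Sn²⁺] = 774.
E = E° − (RT/nF) ln Q = 0.26 − (8.314×288)/(2×96485) × (6.652) = 0.260 − 0.083 = 0.177 V.

0.177 V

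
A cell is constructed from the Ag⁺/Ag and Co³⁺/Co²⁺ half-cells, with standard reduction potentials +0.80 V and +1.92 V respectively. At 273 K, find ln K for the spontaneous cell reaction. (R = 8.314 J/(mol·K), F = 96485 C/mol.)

E°_cell = +1.92 − (+0.80) = 1.12 V, with n = 1 electron transferred.
At equilibrium E = 0, so the Nernst equation gives ln K = nFE°/RT = (1)(96485)(1.12)/((8.314)(273)) = 47.61.

ln K = 47.6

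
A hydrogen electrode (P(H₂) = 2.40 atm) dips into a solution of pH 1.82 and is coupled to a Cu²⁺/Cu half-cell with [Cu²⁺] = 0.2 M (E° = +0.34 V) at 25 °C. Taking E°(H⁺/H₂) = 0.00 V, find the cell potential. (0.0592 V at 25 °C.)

The Cu²⁺/Cu couple is the cathode, so E°_cell = 0.34 V; n = 2.
[H⁺] = 10^(−1.82) = 0.015 M, and Q = [H⁺]^2 / ([Cu²⁺]·P(H₂)) = 4.77 × 10^-4.
E = E° − (0.0592/2) log Q = 0.34 − (0.0592/2)(-3.321) = 0.438 V.

0.44 V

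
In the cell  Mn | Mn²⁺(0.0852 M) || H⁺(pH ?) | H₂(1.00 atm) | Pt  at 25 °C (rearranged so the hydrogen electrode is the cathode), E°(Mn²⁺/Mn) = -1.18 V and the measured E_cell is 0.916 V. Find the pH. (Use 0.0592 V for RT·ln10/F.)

E°_cell = 1.18 V and n = 2.
log Q = n(E° − E)/0.0592 = 2×(1.18 − 0.916)/0.0592 = 8.919.
With Q = [Mn²⁺]·P(H₂) / [H⁺]^2, solving for [H⁺] gives log[H⁺] = -4.994, so pH = 4.99.

pH = 4.99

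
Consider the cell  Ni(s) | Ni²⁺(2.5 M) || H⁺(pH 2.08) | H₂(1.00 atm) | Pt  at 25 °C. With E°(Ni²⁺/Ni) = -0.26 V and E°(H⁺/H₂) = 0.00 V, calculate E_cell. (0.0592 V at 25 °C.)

0.13 V

The hydrogen couple is the cathode, so E°_cell = 0.26 V; n = 2.
[H⁺] = 10^(−2.08) = 0.0083 M, and Q = [Ni²⁺]·P(H₂) / [H⁺]^2 = 3.61 × 10^4.
E = E° − (0.0592/2) log Q = 0.26 − (0.0592/2)(4.558) = 0.125 V.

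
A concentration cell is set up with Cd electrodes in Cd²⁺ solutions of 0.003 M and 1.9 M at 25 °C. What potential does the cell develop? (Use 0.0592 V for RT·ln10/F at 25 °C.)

Both half-cells are Cd²⁺/Cd, so E°_cell = 0. The concentrated side is the cathode; the cell reaction moves Cd²⁺ from high to low concentration with n = 2.
Q = [Cd²⁺]_dilute/[Cd²⁺]_conc = 0.003/1.9 = 0.00158.
E = 0 − (0.0592/2) log Q = −(0.0592/2)(-2.802) = 0.0829 V.

0.083 V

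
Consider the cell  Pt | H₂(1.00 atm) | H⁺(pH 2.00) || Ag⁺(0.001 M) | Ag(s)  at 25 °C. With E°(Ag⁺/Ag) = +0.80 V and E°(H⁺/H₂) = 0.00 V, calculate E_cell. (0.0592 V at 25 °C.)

0.74 V

The Ag⁺/Ag couple is the cathode, so E°_cell = 0.80 V; n = 2.
[H⁺] = 10^(−2.00) = 0.010 M, and Q = [H⁺]^2 / ([Ag⁺]^2·P(H₂)) = 100.
E = E° − (0.0592/2) log Q = 0.80 − (0.0592/2)(2.000) = 0.741 V.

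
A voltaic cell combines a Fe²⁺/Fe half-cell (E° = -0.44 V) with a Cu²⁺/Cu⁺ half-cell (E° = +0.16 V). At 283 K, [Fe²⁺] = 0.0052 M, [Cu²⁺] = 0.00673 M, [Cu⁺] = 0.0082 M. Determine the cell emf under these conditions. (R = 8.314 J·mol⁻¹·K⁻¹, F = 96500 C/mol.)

0.659 V

The Cu²⁺/Cu⁺ couple has the higher reduction potential and acts as the cathode, so E°_cell = +0.16 − (-0.44) = 0.60 V.
Balancing electrons gives n = 2; the reaction quotient is Q = [Fe²⁺]·[Cu⁺]^2/[Cu²⁺]^2 = 0.00772.
E = E° − (RT/nF) ln Q = 0.60 − (8.314×283)/(2×96500) × (-4.864) = 0.600 + 0.059 = 0.659 V.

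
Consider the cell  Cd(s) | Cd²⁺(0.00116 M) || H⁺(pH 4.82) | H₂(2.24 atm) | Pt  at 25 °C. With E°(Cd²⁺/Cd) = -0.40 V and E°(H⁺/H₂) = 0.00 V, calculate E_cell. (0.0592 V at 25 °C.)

The hydrogen couple is the cathode, so E°_cell = 0.40 V; n = 2.
[H⁺] = 10^(−4.82) = 1.5 × 10^-5 M, and Q = [Cd²⁺]·P(H₂) / [H⁺]^2 = 1.13 × 10^7.
E = E° − (0.0592/2) log Q = 0.40 − (0.0592/2)(7.055) = 0.191 V.

0.19 V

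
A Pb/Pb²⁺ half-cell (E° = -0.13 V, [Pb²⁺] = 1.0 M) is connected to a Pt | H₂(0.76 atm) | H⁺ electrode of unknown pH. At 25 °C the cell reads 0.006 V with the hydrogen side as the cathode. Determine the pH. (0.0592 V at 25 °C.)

E°_cell = 0.13 V and n = 2.
log Q = n(E° − E)/0.0592 = 2×(0.13 − 0.006)/0.0592 = 4.189.
With Q = [Pb²⁺]·P(H₂) / [H⁺]^2, solving for [H⁺] gives log[H⁺] = -2.154, so pH = 2.15.

pH = 2.15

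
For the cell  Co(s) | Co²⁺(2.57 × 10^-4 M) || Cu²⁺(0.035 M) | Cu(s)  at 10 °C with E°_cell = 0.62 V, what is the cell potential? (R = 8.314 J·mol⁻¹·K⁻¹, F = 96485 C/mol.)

Balancing electrons gives n = 2; the reaction quotient is Q = [Co²⁺]/[Cu²⁺] = 0.00734.
E = E° − (RT/nF) ln Q = 0.62 − (8.314×283)/(2×96485) × (-4.914) = 0.620 + 0.060 = 0.680 V.

0.680 V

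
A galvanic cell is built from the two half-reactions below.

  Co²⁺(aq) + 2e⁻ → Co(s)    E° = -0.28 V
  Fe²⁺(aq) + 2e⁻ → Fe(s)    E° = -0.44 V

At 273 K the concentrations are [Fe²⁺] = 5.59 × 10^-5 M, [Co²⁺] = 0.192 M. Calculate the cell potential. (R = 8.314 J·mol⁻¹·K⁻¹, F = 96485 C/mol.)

The Co²⁺/Co couple has the higher reduction potential and acts as the cathode, so E°_cell = -0.28 − (-0.44) = 0.16 V.
Balancing electrons gives n = 2; the reaction quotient is Q = [Fe²⁺]/[Co²⁺] = 2.91 × 10^-4.
E = E° − (RT/nF) ln Q = 0.16 − (8.314×273)/(2×96485) × (-8.142) = 0.160 + 0.096 = 0.256 V.

0.256 V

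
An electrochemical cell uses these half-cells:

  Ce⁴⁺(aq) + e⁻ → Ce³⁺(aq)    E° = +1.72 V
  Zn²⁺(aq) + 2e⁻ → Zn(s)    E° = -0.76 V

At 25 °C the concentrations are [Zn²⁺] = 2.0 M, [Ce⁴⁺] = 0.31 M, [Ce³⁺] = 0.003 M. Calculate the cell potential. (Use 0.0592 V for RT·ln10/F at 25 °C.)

The Ce⁴⁺/Ce³⁺ couple has the higher reduction potential and acts as the cathode, so E°_cell = +1.72 − (-0.76) = 2.48 V.
Balancing electrons gives n = 2; the reaction quotient is Q = [Zn²⁺]·[Ce³⁺]^2/[Ce⁴⁺]^2 = 1.87 × 10^-4.
At 25 °C, E = E° − (0.0592/n) log Q = 2.48 − (0.0592/2)(-3.727) = 2.480 + 0.110 = 2.590 V.

2.59 V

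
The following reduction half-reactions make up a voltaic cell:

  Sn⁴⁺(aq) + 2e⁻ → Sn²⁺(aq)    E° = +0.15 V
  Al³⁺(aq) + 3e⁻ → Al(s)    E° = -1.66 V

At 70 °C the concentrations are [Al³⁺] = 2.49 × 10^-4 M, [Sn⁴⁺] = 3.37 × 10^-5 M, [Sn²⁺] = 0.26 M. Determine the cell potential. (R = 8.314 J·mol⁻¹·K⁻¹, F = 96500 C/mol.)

1.76 V

The Sn⁴⁺/Sn²⁺ couple has the higher reduction potential and acts as the cathode, so E°_cell = +0.15 − (-1.66) = 1.81 V.
Balancing electrons gives n = 6; the reaction quotient is Q = [Al³⁺]^2·[Sn²⁺]^3/[Sn⁴⁺]^3 = 2.85 × 10^4.
E = E° − (RT/nF) ln Q = 1.81 − (8.314×343)/(6×96500) × (10.257) = 1.810 − 0.051 = 1.759 V.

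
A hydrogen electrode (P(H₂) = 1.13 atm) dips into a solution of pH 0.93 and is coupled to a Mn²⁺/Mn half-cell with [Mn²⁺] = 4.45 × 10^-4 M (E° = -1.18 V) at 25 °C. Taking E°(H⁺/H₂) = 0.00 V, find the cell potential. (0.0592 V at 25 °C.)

The hydrogen couple is the cathode, so E°_cell = 1.18 V; n = 2.
[H⁺] = 10^(−0.93) = 0.12 M, and Q = [Mn²⁺]·P(H₂) / [H⁺]^2 = 0.0364.
E = E° − (0.0592/2) log Q = 1.18 − (0.0592/2)(-1.439) = 1.223 V.

1.22 V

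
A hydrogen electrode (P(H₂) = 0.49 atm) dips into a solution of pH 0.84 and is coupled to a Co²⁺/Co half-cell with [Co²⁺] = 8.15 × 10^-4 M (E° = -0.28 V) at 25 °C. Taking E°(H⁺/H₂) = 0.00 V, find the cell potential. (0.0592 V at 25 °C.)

0.33 V

The hydrogen couple is the cathode, so E°_cell = 0.28 V; n = 2.
[H⁺] = 10^(−0.84) = 0.14 M, and Q = [Co²⁺]·P(H₂) / [H⁺]^2 = 0.0191.
E = E° − (0.0592/2) log Q = 0.28 − (0.0592/2)(-1.719) = 0.331 V.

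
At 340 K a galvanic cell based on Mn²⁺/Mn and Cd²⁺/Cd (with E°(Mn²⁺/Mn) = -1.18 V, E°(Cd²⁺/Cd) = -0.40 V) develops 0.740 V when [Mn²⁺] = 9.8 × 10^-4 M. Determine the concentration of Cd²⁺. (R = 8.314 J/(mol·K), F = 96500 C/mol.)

From the Nernst equation, ln Q = nF(E° − E)/RT = 2×96500×(0.78 − 0.740)/(8.314×340) = 2.731, so Q = 15.3.
With Q = [Mn²⁺]/[Cd²⁺] and the known concentrations, [Cd²⁺] in the denominator gives [Cd²⁺] = 6.4 × 10^-5 M.

6.4 × 10^-5 M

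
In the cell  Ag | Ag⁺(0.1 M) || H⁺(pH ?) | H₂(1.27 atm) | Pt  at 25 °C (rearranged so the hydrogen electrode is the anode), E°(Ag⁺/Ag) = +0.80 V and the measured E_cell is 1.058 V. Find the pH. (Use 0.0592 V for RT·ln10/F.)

E°_cell = 0.80 V and n = 2.
log Q = n(E° − E)/0.0592 = 2×(0.80 − 1.058)/0.0592 = -8.716.
With Q = [H⁺]^2 / ([Ag⁺]^2·P(H₂)), solving for [H⁺] gives log[H⁺] = -5.306, so pH = 5.31.

pH = 5.31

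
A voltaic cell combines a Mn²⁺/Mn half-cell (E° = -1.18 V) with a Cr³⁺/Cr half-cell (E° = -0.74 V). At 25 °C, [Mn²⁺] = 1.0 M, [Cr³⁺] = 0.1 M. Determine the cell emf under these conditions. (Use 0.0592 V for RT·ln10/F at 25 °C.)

The Cr³⁺/Cr couple has the higher reduction potential and acts as the cathode, so E°_cell = -0.74 − (-1.18) = 0.44 V.
Balancing electrons gives n = 6; the reaction quotient is Q = [Mn²⁺]^3/[Cr³⁺]^2 = 100.
At 25 °C, E = E° − (0.0592/n) log Q = 0.44 − (0.0592/6)(2.000) = 0.440 − 0.020 = 0.420 V.

0.420 V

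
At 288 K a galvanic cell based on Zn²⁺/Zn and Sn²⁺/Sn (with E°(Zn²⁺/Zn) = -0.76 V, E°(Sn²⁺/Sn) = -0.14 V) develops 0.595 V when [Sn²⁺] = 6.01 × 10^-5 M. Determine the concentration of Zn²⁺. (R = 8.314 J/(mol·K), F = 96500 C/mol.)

4.5 × 10^-4 M

From the Nernst equation, ln Q = nF(E° − E)/RT = 2×96500×(0.62 − 0.595)/(8.314×288) = 2.015, so Q = 7.50.
With Q = [Zn²⁺]/[Sn²⁺] and the known concentrations, [Zn²⁺] in the numerator gives [Zn²⁺] = 4.5 × 10^-4 M.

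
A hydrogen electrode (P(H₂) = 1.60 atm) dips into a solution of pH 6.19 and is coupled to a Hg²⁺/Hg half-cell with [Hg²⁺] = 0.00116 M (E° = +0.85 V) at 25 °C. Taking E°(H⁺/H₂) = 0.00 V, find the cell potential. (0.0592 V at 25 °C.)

1.14 V

The Hg²⁺/Hg couple is the cathode, so E°_cell = 0.85 V; n = 2.
[H⁺] = 10^(−6.19) = 6.5 × 10^-7 M, and Q = [H⁺]^2 / ([Hg²⁺]·P(H₂)) = 2.25 × 10^-10.
E = E° − (0.0592/2) log Q = 0.85 − (0.0592/2)(-9.649) = 1.136 V.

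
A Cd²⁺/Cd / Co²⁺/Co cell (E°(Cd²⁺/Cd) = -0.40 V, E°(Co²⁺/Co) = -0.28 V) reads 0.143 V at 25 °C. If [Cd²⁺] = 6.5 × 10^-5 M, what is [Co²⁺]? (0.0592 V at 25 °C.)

3.9 × 10^-4 M

From the Nernst equation, log Q = n(E° − E)/0.0592 = 2(0.12 − 0.143)/0.0592 = -0.777, so Q = 0.167.
With Q = [Cd²⁺]/[Co²⁺] and the known concentrations, [Co²⁺] in the denominator gives [Co²⁺] = 3.9 × 10^-4 M.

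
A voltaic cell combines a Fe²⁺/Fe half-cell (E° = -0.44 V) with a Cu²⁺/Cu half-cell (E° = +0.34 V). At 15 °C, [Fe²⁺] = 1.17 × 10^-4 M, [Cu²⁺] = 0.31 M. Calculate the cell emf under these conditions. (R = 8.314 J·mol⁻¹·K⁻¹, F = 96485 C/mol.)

The Cu²⁺/Cu couple has the higher reduction potential and acts as the cathode, so E°_cell = +0.34 − (-0.44) = 0.78 V.
Balancing electrons gives n = 2; the reaction quotient is Q = [Fe²⁺]/[Cu²⁺] = 3.77 × 10^-4.
E = E° − (RT/nF) ln Q = 0.78 − (8.314×288)/(2×96485) × (-7.882) = 0.780 + 0.098 = 0.878 V.

0.878 V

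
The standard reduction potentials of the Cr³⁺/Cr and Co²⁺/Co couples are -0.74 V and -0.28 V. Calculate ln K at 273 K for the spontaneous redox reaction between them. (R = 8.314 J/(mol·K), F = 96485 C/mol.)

E°_cell = -0.28 − (-0.74) = 0.46 V, with n = 6 electrons transferred.
At equilibrium E = 0, so the Nernst equation gives ln K = nFE°/RT = (6)(96485)(0.46)/((8.314)(273)) = 117.33.

ln K = 117.3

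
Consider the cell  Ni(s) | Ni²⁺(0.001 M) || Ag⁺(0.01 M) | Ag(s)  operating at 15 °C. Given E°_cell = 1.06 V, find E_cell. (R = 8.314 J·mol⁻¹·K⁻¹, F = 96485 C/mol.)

1.03 V

Balancing electrons gives n = 2; the reaction quotient is Q = [Ni²⁺]/[Ag⁺]^2 = 10.0.
E = E° − (RT/nF) ln Q = 1.06 − (8.314×288)/(2×96485) × (2.303) = 1.060 − 0.029 = 1.031 V.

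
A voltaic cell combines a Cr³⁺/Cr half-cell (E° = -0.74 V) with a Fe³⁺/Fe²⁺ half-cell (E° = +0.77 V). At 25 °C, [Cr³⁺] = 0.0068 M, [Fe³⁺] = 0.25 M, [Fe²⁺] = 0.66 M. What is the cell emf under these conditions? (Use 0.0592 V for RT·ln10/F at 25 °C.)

The Fe³⁺/Fe²⁺ couple has the higher reduction potential and acts as the cathode, so E°_cell = +0.77 − (-0.74) = 1.51 V.
Balancing electrons gives n = 3; the reaction quotient is Q = [Cr³⁺]·[Fe²⁺]^3/[Fe³⁺]^3 = 0.125.
At 25 °C, E = E° − (0.0592/n) log Q = 1.51 − (0.0592/3)(-0.903) = 1.510 + 0.018 = 1.528 V.

1.53 V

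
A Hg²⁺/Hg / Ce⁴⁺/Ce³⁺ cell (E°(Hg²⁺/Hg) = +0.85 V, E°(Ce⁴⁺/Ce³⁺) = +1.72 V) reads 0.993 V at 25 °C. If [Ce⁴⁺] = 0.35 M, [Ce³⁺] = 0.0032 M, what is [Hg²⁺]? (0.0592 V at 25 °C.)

0.84 M

From the Nernst equation, log Q = n(E° − E)/0.0592 = 2(0.87 − 0.993)/0.0592 = -4.155, so Q = 6.99 × 10^-5.
With Q = [Hg²⁺]·[Ce³⁺]^2/[Ce⁴⁺]^2 and the known concentrations, [Hg²⁺] in the numerator gives [Hg²⁺] = 0.84 M.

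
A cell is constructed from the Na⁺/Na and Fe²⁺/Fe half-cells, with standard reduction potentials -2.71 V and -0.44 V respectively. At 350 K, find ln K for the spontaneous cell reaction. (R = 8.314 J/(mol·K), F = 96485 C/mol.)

E°_cell = -0.44 − (-2.71) = 2.27 V, with n = 2 electrons transferred.
At equilibrium E = 0, so the Nernst equation gives ln K = nFE°/RT = (2)(96485)(2.27)/((8.314)(350)) = 150.54.

ln K = 150.5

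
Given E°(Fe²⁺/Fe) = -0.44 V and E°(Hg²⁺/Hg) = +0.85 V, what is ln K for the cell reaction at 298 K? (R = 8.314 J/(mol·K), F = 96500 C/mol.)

ln K = 100.5

E°_cell = +0.85 − (-0.44) = 1.29 V, with n = 2 electrons transferred.
At equilibrium E = 0, so the Nernst equation gives ln K = nFE°/RT = (2)(96500)(1.29)/((8.314)(298)) = 100.49.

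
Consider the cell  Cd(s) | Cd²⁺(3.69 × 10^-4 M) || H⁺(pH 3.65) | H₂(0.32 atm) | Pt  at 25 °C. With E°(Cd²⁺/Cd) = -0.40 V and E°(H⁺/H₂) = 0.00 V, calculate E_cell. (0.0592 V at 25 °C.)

The hydrogen couple is the cathode, so E°_cell = 0.40 V; n = 2.
[H⁺] = 10^(−3.65) = 2.2 × 10^-4 M, and Q = [Cd²⁺]·P(H₂) / [H⁺]^2 = 2360.
E = E° − (0.0592/2) log Q = 0.40 − (0.0592/2)(3.372) = 0.300 V.

0.30 V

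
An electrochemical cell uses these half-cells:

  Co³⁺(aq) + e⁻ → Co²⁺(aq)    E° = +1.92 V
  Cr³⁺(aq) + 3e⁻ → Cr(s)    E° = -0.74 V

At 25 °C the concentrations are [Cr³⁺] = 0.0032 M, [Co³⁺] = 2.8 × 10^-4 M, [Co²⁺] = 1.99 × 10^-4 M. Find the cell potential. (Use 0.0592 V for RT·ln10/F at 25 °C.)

The Co³⁺/Co²⁺ couple has the higher reduction potential and acts as the cathode, so E°_cell = +1.92 − (-0.74) = 2.66 V.
Balancing electrons gives n = 3; the reaction quotient is Q = [Cr³⁺]·[Co²⁺]^3/[Co³⁺]^3 = 0.00115.
At 25 °C, E = E° − (0.0592/n) log Q = 2.66 − (0.0592/3)(-2.940) = 2.660 + 0.058 = 2.718 V.

2.72 V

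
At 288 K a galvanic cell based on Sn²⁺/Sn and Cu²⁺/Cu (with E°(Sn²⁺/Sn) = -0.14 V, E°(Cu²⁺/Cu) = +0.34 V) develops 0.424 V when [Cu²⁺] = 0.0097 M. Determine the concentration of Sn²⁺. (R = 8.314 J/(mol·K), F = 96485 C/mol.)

From the Nernst equation, ln Q = nF(E° − E)/RT = 2×96485×(0.48 − 0.424)/(8.314×288) = 4.513, so Q = 91.2.
With Q = [Sn²⁺]/[Cu²⁺] and the known concentrations, [Sn²⁺] in the numerator gives [Sn²⁺] = 0.88 M.

0.88 M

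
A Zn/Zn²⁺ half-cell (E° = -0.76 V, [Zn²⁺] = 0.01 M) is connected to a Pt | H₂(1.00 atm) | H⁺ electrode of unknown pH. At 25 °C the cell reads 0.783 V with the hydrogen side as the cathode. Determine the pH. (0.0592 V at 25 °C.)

E°_cell = 0.76 V and n = 2.
log Q = n(E° − E)/0.0592 = 2×(0.76 − 0.783)/0.0592 = -0.777.
With Q = [Zn²⁺]·P(H₂) / [H⁺]^2, solving for [H⁺] gives log[H⁺] = -0.611, so pH = 0.61.

pH = 0.61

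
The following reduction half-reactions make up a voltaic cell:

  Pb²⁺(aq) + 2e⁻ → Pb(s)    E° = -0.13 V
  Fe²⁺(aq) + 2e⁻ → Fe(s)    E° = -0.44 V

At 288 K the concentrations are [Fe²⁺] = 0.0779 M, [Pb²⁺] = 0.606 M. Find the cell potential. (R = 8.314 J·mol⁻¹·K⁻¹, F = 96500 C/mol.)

The Pb²⁺/Pb couple has the higher reduction potential and acts as the cathode, so E°_cell = -0.13 − (-0.44) = 0.31 V.
Balancing electrons gives n = 2; the reaction quotient is Q = [Fe²⁺]/[Pb²⁺] = 0.129.
E = E° − (RT/nF) ln Q = 0.31 − (8.314×288)/(2×96500) × (-2.051) = 0.310 + 0.025 = 0.335 V.

0.335 V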